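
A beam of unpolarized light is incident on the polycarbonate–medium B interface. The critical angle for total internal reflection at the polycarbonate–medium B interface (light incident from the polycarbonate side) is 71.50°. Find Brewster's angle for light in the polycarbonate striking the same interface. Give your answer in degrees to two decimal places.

sin θ_c = n₂/n₁, so n₂/n₁ = sin 71.50° = 0.9483.
Brewster: tan θ_B = n₂/n₁ = 0.9483.
θ_B = arctan(0.9483) = 43.48°.

θ_B ≈ 43.48°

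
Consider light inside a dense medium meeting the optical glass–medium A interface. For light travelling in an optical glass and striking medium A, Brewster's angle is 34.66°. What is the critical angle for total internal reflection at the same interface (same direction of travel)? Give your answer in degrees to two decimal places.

tan θ_B = n₂/n₁ = tan 34.66° = 0.6914.
Total internal reflection: sin θ_c = n₂/n₁ = 0.6914.
θ_c = arcsin(0.6914) = 43.74°.

θ_c ≈ 43.74°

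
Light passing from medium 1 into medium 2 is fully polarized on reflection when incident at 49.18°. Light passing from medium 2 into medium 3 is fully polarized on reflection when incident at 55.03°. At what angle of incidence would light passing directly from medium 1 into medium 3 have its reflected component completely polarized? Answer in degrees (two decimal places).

n₂/n₁ = tan 49.18° = 1.1577 and n₃/n₂ = tan 55.03° = 1.4297.
n₃/n₁ = 1.6552. Then tan θ_B(1→3) = n₃/n₁, so θ_B(1→3) = arctan(1.6552) = 58.86°.

θ_B ≈ 58.86°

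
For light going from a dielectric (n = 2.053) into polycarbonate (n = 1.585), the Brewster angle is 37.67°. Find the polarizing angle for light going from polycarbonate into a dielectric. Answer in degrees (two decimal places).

θ_B' ≈ 52.33°

tan θ_B' = n₁/n₂ = 1/tan θ_B, so θ_B' = 90° − θ_B.
θ_B' = 90° − 37.67° = 52.33°.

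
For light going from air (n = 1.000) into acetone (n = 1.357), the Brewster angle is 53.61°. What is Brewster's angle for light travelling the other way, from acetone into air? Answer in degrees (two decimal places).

Reversing the direction swaps n₁ and n₂, so tan θ_B' = 1/tan θ_B and θ_B' = 90° − θ_B.
Hence θ_B' = 90° − 53.61° = 36.39°.

θ_B' ≈ 36.39°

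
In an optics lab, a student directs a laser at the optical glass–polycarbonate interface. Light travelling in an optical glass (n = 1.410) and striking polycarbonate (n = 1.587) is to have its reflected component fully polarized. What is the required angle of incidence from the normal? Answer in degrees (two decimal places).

θ_B ≈ 48.38°

At Brewster's angle the reflected and refracted rays are perpendicular, which with Snell's law gives tan θ_B = n₂/n₁.
tan θ_B = n₂/n₁ = 1.587/1.410 = 1.1255.
θ_B = arctan(1.1255) = 48.38°.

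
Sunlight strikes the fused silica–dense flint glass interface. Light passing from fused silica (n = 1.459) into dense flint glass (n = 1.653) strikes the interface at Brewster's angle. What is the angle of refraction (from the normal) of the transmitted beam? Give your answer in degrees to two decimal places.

θ_B = arctan(n₂/n₁) = arctan(1.653/1.459) = 48.57°.
The refracted ray is perpendicular to the reflected ray, so θ_t = 90° − θ_B = 41.43°.

θ_t ≈ 41.43°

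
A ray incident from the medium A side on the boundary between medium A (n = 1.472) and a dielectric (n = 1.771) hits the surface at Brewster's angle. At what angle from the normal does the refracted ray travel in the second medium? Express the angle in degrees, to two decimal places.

tan θ_B = n₂/n₁ = 1.771/1.472 = 1.2031, so θ_B = 50.27°.
At Brewster's angle the reflected and refracted rays are perpendicular, so θ_t = 90° − θ_B = 90° − 50.27° = 39.73°.

θ_t ≈ 39.73°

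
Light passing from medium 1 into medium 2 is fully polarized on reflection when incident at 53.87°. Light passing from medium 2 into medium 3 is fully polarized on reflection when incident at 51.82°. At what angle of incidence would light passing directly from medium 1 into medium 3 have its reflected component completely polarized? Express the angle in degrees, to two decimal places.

θ_B ≈ 60.14°

tan θ_B(1→2) = n₂/n₁ = tan 53.87° = 1.3698.
tan θ_B(2→3) = n₃/n₂ = tan 51.82° = 1.2717.
So n₃/n₁ = (n₂/n₁)(n₃/n₂) = 1.3698 × 1.2717 = 1.7420.
θ_B(1→3) = arctan(1.7420) = 60.14°.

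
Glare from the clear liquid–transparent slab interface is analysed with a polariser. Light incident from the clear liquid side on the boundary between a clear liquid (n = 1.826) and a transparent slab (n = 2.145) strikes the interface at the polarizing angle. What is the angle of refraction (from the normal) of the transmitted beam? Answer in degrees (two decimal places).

tan θ_B = n₂/n₁ = 2.145/1.826 = 1.1747, so θ_B = 49.59°.
At Brewster's angle the reflected and refracted rays are perpendicular, so θ_t = 90° − θ_B = 90° − 49.59° = 40.41°.

θ_t ≈ 40.41°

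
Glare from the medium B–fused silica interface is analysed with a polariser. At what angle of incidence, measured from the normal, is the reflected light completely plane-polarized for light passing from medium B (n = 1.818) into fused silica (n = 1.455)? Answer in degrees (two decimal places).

tan θ_B = n₂/n₁ = 1.455/1.818 = 0.8003.
So θ_B = arctan 0.8003 = 38.67°.

θ_B ≈ 38.67°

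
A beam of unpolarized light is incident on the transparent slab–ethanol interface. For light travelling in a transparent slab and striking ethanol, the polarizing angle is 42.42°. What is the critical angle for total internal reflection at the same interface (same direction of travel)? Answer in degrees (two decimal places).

θ_c ≈ 66.03°

From Brewster, n₂/n₁ = tan θ_B = tan 42.42° = 0.9138.
Then sin θ_c = n₂/n₁ = 0.9138, so θ_c = arcsin 0.9138 = 66.03°.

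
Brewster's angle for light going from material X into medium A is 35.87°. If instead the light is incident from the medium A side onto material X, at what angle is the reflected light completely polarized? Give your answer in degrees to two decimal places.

Reversing the direction swaps n₁ and n₂, so tan θ_B' = 1/tan θ_B and θ_B' = 90° − θ_B.
Hence θ_B' = 90° − 35.87° = 54.13°.

θ_B' ≈ 54.13°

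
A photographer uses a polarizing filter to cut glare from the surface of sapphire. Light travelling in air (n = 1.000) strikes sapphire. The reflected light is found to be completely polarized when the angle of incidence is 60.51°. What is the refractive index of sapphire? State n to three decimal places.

Full polarization of the reflected beam means tan θ_B = n₂/n₁, where n₁ is the incident medium (air).
n₂ = n₁ tan θ_B = 1.000 × tan 60.51° = 1.768.

n ≈ 1.768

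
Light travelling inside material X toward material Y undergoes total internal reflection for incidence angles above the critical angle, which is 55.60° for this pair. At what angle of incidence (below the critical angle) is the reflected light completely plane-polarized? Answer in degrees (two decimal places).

θ_B ≈ 39.53°

sin θ_c = n₂/n₁, so n₂/n₁ = sin 55.60° = 0.8251.
Brewster: tan θ_B = n₂/n₁ = 0.8251.
θ_B = arctan(0.8251) = 39.53°.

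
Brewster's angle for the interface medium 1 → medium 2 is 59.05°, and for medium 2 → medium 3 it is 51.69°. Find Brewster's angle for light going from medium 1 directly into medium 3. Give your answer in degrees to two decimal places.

θ_B ≈ 64.65°

tan θ_B(1→2) = n₂/n₁ = tan 59.05° = 1.6676.
tan θ_B(2→3) = n₃/n₂ = tan 51.69° = 1.2658.
Multiplying, n₃/n₁ = 1.6676 × 1.2658 = 2.1108, and θ_B(1→3) = arctan 2.1108 = 64.65°.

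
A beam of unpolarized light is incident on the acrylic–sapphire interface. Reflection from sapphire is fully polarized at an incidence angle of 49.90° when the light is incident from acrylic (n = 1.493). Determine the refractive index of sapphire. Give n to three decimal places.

Brewster's law: tan θ_B = n₂/n₁ (light incident in acrylic, refracted into sapphire).
n₂ = n₁ tan θ_B = 1.493 × tan 49.90° = 1.773.

n ≈ 1.773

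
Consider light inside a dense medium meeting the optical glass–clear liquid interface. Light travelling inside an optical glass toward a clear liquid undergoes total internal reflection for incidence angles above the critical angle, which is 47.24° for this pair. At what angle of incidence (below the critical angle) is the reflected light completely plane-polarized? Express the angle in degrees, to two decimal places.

θ_B ≈ 36.29°

sin θ_c = n₂/n₁, so n₂/n₁ = sin 47.24° = 0.7342.
Brewster: tan θ_B = n₂/n₁ = 0.7342.
θ_B = arctan(0.7342) = 36.29°.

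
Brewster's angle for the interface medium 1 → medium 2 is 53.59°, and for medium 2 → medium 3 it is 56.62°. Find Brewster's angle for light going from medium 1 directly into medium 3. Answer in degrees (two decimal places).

θ_B ≈ 64.08°

n₂/n₁ = tan 53.59° = 1.3559 and n₃/n₂ = tan 56.62° = 1.5177.
n₃/n₁ = 2.0578. Then tan θ_B(1→3) = n₃/n₁, so θ_B(1→3) = arctan(2.0578) = 64.08°.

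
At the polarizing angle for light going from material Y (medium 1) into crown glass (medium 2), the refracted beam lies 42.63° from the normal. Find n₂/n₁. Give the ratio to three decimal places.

At Brewster incidence θ_B = 90° − θ_t = 90° − 42.63° = 47.37°.
Then n₂/n₁ = tan θ_B = tan 47.37° = 1.086.

n₂/n₁ ≈ 1.086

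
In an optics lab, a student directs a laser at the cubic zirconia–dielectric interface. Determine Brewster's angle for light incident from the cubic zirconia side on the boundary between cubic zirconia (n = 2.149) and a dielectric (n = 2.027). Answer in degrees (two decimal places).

tan θ_B = n₂/n₁ = 2.027/2.149 = 0.9432. Taking the arctangent, θ_B = 43.33°.

θ_B ≈ 43.33°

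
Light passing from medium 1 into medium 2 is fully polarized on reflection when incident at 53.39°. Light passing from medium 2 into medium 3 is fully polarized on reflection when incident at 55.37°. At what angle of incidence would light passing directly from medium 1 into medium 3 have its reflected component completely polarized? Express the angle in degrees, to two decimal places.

θ_B ≈ 62.84°

n₂/n₁ = tan 53.39° = 1.3460 and n₃/n₂ = tan 55.37° = 1.4480.
n₃/n₁ = 1.9490. Then tan θ_B(1→3) = n₃/n₁, so θ_B(1→3) = arctan(1.9490) = 62.84°.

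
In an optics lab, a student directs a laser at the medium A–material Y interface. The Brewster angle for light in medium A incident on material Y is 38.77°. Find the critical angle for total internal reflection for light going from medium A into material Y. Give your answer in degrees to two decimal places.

θ_c ≈ 53.43°

tan θ_B = n₂/n₁ = tan 38.77° = 0.8032.
Total internal reflection: sin θ_c = n₂/n₁ = 0.8032.
θ_c = arcsin(0.8032) = 53.43°.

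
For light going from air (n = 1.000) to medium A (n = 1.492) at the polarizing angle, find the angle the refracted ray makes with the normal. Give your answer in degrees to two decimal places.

First find Brewster's angle: tan θ_B = 1.492/1.000 = 1.4920, giving θ_B = 56.17°.
Since θ_B + θ_t = 90° at Brewster incidence, θ_t = 90° − 56.17° = 33.83°.

θ_t ≈ 33.83°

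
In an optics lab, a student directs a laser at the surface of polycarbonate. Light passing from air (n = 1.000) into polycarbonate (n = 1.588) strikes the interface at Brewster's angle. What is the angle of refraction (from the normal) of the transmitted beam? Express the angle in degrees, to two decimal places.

θ_t ≈ 32.20°

tan θ_B = n₂/n₁ = 1.588/1.000 = 1.5880, so θ_B = 57.80°.
At Brewster's angle the reflected and refracted rays are perpendicular, so θ_t = 90° − θ_B = 90° − 57.80° = 32.20°.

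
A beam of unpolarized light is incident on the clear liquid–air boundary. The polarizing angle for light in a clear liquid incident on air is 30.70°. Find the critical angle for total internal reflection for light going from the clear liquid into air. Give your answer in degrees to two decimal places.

θ_c ≈ 36.42°

tan θ_B = n₂/n₁ = tan 30.70° = 0.5938.
Total internal reflection: sin θ_c = n₂/n₁ = 0.5938.
θ_c = arcsin(0.5938) = 36.42°.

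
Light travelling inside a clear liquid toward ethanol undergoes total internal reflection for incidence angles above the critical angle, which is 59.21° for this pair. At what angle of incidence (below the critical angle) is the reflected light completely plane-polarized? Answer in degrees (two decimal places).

θ_B ≈ 40.66°

At the critical angle sin θ_c = n₂/n₁, giving n₂/n₁ = sin 59.21° = 0.8590.
Then tan θ_B = n₂/n₁ = 0.8590, so θ_B = arctan 0.8590 = 40.66°.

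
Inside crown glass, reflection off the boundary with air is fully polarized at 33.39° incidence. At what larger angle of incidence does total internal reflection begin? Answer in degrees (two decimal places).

θ_c ≈ 41.23°

From Brewster, n₂/n₁ = tan θ_B = tan 33.39° = 0.6591.
Then sin θ_c = n₂/n₁ = 0.6591, so θ_c = arcsin 0.6591 = 41.23°.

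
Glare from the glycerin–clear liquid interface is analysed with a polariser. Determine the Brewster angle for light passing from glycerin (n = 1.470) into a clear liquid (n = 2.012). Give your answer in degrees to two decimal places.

θ_B ≈ 53.85°

At Brewster's angle the reflected and refracted rays are perpendicular, which with Snell's law gives tan θ_B = n₂/n₁.
tan θ_B = n₂/n₁ = 2.012/1.470 = 1.3687.
θ_B = arctan(1.3687) = 53.85°.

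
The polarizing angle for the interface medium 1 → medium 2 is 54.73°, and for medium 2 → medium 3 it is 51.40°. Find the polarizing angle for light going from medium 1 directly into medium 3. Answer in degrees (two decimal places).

tan θ_B(1→2) = n₂/n₁ = tan 54.73° = 1.4139.
tan θ_B(2→3) = n₃/n₂ = tan 51.40° = 1.2527.
Multiplying, n₃/n₁ = 1.4139 × 1.2527 = 1.7712, and θ_B(1→3) = arctan 1.7712 = 60.55°.

θ_B ≈ 60.55°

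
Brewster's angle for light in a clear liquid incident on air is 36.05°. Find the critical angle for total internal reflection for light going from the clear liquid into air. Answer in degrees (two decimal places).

tan θ_B = n₂/n₁ = tan 36.05° = 0.7279.
Total internal reflection: sin θ_c = n₂/n₁ = 0.7279.
θ_c = arcsin(0.7279) = 46.71°.

θ_c ≈ 46.71°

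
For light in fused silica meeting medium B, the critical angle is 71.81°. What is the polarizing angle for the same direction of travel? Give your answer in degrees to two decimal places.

At the critical angle sin θ_c = n₂/n₁, giving n₂/n₁ = sin 71.81° = 0.9500.
Then tan θ_B = n₂/n₁ = 0.9500, so θ_B = arctan 0.9500 = 43.53°.

θ_B ≈ 43.53°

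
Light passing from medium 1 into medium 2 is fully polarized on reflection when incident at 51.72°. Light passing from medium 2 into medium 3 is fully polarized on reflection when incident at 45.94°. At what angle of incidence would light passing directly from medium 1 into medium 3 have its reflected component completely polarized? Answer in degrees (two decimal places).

θ_B ≈ 52.63°

tan θ_B(1→2) = n₂/n₁ = tan 51.72° = 1.2671.
tan θ_B(2→3) = n₃/n₂ = tan 45.94° = 1.0334.
n₃/n₁ = 1.3094. Then tan θ_B(1→3) = n₃/n₁, so θ_B(1→3) = arctan(1.3094) = 52.63°.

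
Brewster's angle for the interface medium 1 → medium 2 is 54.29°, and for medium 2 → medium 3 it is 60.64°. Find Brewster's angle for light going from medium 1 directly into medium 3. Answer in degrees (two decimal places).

θ_B ≈ 67.98°

tan θ_B(1→2) = n₂/n₁ = tan 54.29° = 1.3911.
tan θ_B(2→3) = n₃/n₂ = tan 60.64° = 1.7776.
So n₃/n₁ = (n₂/n₁)(n₃/n₂) = 1.3911 × 1.7776 = 2.4729.
θ_B(1→3) = arctan(2.4729) = 67.98°.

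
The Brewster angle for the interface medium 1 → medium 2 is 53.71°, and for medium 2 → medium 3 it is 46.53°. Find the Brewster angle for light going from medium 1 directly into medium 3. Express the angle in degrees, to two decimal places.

Each Brewster angle gives a ratio: n₂/n₁ = tan 53.71° = 1.3618, n₃/n₂ = tan 46.53° = 1.0549.
So n₃/n₁ = (n₂/n₁)(n₃/n₂) = 1.3618 × 1.0549 = 1.4366.
θ_B(1→3) = arctan(1.4366) = 55.16°.

θ_B ≈ 55.16°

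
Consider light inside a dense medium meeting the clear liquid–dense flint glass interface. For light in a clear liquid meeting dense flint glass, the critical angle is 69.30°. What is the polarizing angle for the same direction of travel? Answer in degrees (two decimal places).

θ_B ≈ 43.09°

n₂/n₁ = sin θ_c = sin 69.30° = 0.9354.
tan θ_B equals the same ratio, so θ_B = arctan(0.9354) = 43.09°.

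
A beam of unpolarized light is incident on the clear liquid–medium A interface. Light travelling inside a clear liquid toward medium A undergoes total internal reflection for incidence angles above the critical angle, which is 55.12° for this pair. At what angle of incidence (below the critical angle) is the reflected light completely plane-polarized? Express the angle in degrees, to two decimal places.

n₂/n₁ = sin θ_c = sin 55.12° = 0.8204.
tan θ_B equals the same ratio, so θ_B = arctan(0.8204) = 39.36°.

θ_B ≈ 39.36°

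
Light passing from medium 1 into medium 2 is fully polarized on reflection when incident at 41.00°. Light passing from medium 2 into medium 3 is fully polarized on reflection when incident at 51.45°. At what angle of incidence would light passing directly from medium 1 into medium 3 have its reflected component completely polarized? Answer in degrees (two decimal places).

n₂/n₁ = tan 41.00° = 0.8693 and n₃/n₂ = tan 51.45° = 1.2549.
Multiplying, n₃/n₁ = 0.8693 × 1.2549 = 1.0909, and θ_B(1→3) = arctan 1.0909 = 47.49°.

θ_B ≈ 47.49°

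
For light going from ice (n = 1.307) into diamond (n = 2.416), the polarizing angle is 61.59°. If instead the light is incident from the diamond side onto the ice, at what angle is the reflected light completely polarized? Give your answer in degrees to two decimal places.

Reversing the direction swaps n₁ and n₂, so tan θ_B' = 1/tan θ_B and θ_B' = 90° − θ_B.
Hence θ_B' = 90° − 61.59° = 28.41°.

θ_B' ≈ 28.41°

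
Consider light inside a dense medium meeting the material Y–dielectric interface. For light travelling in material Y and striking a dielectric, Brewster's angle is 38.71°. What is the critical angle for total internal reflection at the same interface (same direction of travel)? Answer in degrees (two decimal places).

θ_c ≈ 53.27°

tan θ_B = n₂/n₁ = tan 38.71° = 0.8014.
Total internal reflection: sin θ_c = n₂/n₁ = 0.8014.
θ_c = arcsin(0.8014) = 53.27°.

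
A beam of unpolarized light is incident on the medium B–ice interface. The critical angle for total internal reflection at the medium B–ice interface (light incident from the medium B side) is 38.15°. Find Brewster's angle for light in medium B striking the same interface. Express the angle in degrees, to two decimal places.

n₂/n₁ = sin θ_c = sin 38.15° = 0.6177.
tan θ_B equals the same ratio, so θ_B = arctan(0.6177) = 31.70°.

θ_B ≈ 31.70°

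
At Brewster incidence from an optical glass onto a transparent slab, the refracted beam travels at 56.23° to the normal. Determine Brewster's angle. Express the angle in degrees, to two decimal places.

At Brewster's angle the reflected and refracted rays are perpendicular, so θ_B + θ_t = 90°.
So θ_B = 90° − θ_t = 90° − 56.23° = 33.77°.

θ_B ≈ 33.77°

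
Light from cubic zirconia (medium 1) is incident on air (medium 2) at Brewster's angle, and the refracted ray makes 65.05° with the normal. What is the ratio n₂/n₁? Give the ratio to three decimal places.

n₂/n₁ ≈ 0.465

θ_B + θ_t = 90°, so θ_B = 90° − 65.05° = 24.95°.
tan θ_B = n₂/n₁, so n₂/n₁ = tan 24.95° = 0.465.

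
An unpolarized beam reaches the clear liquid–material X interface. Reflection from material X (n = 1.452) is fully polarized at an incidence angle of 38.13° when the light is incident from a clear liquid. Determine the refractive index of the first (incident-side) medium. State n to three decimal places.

n ≈ 1.850

At Brewster's angle, tan θ_B = n₂/n₁ with n₁ on the incident side (a clear liquid) and n₂ on the transmitted side (material X).
n₁ = n₂ / tan θ_B = 1.452 / tan 38.13° = 1.850.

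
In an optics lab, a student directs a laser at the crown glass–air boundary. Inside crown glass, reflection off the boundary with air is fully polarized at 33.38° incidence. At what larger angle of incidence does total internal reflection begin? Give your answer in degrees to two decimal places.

θ_c ≈ 41.21°

tan θ_B = n₂/n₁ = tan 33.38° = 0.6589.
Total internal reflection: sin θ_c = n₂/n₁ = 0.6589.
θ_c = arcsin(0.6589) = 41.21°.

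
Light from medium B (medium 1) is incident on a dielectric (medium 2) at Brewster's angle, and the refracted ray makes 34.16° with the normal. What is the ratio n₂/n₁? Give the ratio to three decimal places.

n₂/n₁ ≈ 1.474

θ_B + θ_t = 90°, so θ_B = 90° − 34.16° = 55.84°.
tan θ_B = n₂/n₁, so n₂/n₁ = tan 55.84° = 1.474.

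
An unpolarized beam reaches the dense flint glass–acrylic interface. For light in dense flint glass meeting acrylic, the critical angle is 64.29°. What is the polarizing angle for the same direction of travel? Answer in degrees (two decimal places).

At the critical angle sin θ_c = n₂/n₁, giving n₂/n₁ = sin 64.29° = 0.9010.
Then tan θ_B = n₂/n₁ = 0.9010, so θ_B = arctan 0.9010 = 42.02°.

θ_B ≈ 42.02°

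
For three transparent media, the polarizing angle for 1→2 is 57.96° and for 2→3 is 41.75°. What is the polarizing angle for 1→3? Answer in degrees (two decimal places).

θ_B ≈ 54.96°

tan θ_B(1→2) = n₂/n₁ = tan 57.96° = 1.5979.
tan θ_B(2→3) = n₃/n₂ = tan 41.75° = 0.8925.
So n₃/n₁ = (n₂/n₁)(n₃/n₂) = 1.5979 × 0.8925 = 1.4261.
θ_B(1→3) = arctan(1.4261) = 54.96°.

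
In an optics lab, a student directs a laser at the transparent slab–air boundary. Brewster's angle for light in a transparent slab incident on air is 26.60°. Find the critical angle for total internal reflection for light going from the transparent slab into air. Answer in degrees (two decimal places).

θ_c ≈ 30.05°

tan θ_B = n₂/n₁ = tan 26.60° = 0.5008.
Total internal reflection: sin θ_c = n₂/n₁ = 0.5008.
θ_c = arcsin(0.5008) = 30.05°.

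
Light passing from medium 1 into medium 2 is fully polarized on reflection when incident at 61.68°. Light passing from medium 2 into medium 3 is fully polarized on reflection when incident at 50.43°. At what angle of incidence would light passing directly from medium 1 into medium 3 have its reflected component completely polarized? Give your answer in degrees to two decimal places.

θ_B ≈ 65.99°

n₂/n₁ = tan 61.68° = 1.8556 and n₃/n₂ = tan 50.43° = 1.2101.
So n₃/n₁ = (n₂/n₁)(n₃/n₂) = 1.8556 × 1.2101 = 2.2455.
θ_B(1→3) = arctan(2.2455) = 65.99°.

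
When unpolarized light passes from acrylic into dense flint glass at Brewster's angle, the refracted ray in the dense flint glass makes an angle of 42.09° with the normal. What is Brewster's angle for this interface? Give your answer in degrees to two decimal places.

Brewster's condition makes the reflected and refracted beams perpendicular: θ_B + θ_t = 90°.
So θ_B = 90° − θ_t = 90° − 42.09° = 47.91°.

θ_B ≈ 47.91°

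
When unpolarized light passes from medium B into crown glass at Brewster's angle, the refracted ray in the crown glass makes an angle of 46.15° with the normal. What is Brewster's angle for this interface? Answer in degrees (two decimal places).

Since the reflected and refracted rays are at right angles at the polarizing angle, θ_B + θ_t = 90°.
θ_B = 90° − 46.15° = 43.85°.

θ_B ≈ 43.85°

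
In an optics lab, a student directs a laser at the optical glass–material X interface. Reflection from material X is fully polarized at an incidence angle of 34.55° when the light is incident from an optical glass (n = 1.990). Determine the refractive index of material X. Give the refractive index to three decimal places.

n ≈ 1.370

Brewster's law: tan θ_B = n₂/n₁ (light incident in an optical glass, refracted into material X).
n₂ = n₁ tan θ_B = 1.990 × tan 34.55° = 1.370.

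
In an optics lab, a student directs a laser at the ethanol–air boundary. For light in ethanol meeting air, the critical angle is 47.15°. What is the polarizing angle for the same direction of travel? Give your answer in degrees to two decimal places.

θ_B ≈ 36.25°

sin θ_c = n₂/n₁, so n₂/n₁ = sin 47.15° = 0.7331.
Brewster: tan θ_B = n₂/n₁ = 0.7331.
θ_B = arctan(0.7331) = 36.25°.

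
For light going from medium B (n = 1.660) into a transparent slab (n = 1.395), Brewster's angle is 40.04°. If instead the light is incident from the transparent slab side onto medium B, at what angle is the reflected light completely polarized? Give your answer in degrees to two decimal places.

tan θ_B' = n₁/n₂ = 1/tan θ_B, so θ_B' = 90° − θ_B.
θ_B' = 90° − 40.04° = 49.96°.

θ_B' ≈ 49.96°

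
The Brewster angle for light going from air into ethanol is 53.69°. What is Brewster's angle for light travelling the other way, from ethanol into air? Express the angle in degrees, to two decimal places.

tan θ_B' = n₁/n₂ = 1/tan θ_B, so θ_B' = 90° − θ_B.
θ_B' = 90° − 53.69° = 36.31°.

θ_B' ≈ 36.31°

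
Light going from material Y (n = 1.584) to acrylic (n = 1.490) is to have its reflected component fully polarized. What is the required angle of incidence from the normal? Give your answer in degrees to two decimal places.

The reflected p-component vanishes when tan θ_B = n₂/n₁.
tan θ_B = n₂/n₁ = 1.490/1.584 = 0.9407.
So θ_B = arctan 0.9407 = 43.25°.

θ_B ≈ 43.25°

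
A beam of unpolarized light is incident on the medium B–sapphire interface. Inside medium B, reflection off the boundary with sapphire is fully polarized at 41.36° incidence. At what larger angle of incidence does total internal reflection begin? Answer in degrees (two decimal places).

From Brewster, n₂/n₁ = tan θ_B = tan 41.36° = 0.8804.
Then sin θ_c = n₂/n₁ = 0.8804, so θ_c = arcsin 0.8804 = 61.69°.

θ_c ≈ 61.69°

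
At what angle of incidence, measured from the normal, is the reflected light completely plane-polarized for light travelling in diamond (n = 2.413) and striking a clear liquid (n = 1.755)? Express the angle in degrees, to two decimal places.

θ_B ≈ 36.03°

Brewster's condition: tan θ_B = n₂/n₁ = 1.755/2.413 = 0.7273.
θ_B = arctan(0.7273) = 36.03°.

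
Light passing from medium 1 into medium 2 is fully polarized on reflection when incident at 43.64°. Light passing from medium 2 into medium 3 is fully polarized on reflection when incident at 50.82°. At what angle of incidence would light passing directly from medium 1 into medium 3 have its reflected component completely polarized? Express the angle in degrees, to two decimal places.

n₂/n₁ = tan 43.64° = 0.9536 and n₃/n₂ = tan 50.82° = 1.2270.
So n₃/n₁ = (n₂/n₁)(n₃/n₂) = 0.9536 × 1.2270 = 1.1701.
θ_B(1→3) = arctan(1.1701) = 49.48°.

θ_B ≈ 49.48°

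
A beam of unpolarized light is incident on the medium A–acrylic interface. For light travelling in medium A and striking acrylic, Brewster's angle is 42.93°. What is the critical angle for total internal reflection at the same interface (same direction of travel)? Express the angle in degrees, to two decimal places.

From Brewster, n₂/n₁ = tan θ_B = tan 42.93° = 0.9302.
Then sin θ_c = n₂/n₁ = 0.9302, so θ_c = arcsin 0.9302 = 68.47°.

θ_c ≈ 68.47°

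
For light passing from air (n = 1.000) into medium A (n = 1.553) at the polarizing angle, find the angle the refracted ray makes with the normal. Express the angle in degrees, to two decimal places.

θ_t ≈ 32.78°

First find Brewster's angle: tan θ_B = 1.553/1.000 = 1.5530, giving θ_B = 57.22°.
The refracted ray is perpendicular to the reflected ray, so θ_t = 90° − θ_B = 32.78°.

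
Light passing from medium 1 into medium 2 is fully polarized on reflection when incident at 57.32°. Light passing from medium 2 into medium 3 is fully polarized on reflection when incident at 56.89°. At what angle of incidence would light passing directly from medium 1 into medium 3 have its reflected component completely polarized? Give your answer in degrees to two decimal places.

Each Brewster angle gives a ratio: n₂/n₁ = tan 57.32° = 1.5589, n₃/n₂ = tan 56.89° = 1.5334.
n₃/n₁ = 2.3904. Then tan θ_B(1→3) = n₃/n₁, so θ_B(1→3) = arctan(2.3904) = 67.30°.

θ_B ≈ 67.30°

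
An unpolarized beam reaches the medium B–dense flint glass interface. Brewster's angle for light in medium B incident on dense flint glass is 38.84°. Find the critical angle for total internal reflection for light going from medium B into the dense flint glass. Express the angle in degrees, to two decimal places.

From Brewster, n₂/n₁ = tan θ_B = tan 38.84° = 0.8052.
Then sin θ_c = n₂/n₁ = 0.8052, so θ_c = arcsin 0.8052 = 53.63°.

θ_c ≈ 53.63°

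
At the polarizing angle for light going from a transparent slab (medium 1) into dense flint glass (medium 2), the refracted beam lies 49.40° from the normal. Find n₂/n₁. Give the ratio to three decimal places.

n₂/n₁ ≈ 0.857

At Brewster incidence θ_B = 90° − θ_t = 90° − 49.40° = 40.60°.
tan θ_B = n₂/n₁, so n₂/n₁ = tan 40.60° = 0.857.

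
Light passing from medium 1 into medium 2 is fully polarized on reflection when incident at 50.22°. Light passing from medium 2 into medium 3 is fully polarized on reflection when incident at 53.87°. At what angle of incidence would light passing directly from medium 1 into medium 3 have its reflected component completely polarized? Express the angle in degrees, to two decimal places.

θ_B ≈ 58.71°

tan θ_B(1→2) = n₂/n₁ = tan 50.22° = 1.2011.
tan θ_B(2→3) = n₃/n₂ = tan 53.87° = 1.3698.
Multiplying, n₃/n₁ = 1.2011 × 1.3698 = 1.6453, and θ_B(1→3) = arctan 1.6453 = 58.71°.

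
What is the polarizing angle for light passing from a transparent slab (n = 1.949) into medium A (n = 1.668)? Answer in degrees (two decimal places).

Brewster's condition: tan θ_B = n₂/n₁ = 1.668/1.949 = 0.8558.
θ_B = arctan(0.8558) = 40.56°.

θ_B ≈ 40.56°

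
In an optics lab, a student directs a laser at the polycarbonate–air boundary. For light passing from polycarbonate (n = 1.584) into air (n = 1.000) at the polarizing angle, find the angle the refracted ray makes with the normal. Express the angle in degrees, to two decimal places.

θ_t ≈ 57.74°

θ_B = arctan(n₂/n₁) = arctan(1.000/1.584) = 32.26°.
Since θ_B + θ_t = 90° at Brewster incidence, θ_t = 90° − 32.26° = 57.74°.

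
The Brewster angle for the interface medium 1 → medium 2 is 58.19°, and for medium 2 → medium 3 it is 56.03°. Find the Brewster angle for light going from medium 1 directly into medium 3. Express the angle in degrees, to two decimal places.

tan θ_B(1→2) = n₂/n₁ = tan 58.19° = 1.6122.
tan θ_B(2→3) = n₃/n₂ = tan 56.03° = 1.4842.
n₃/n₁ = 2.3929. Then tan θ_B(1→3) = n₃/n₁, so θ_B(1→3) = arctan(2.3929) = 67.32°.

θ_B ≈ 67.32°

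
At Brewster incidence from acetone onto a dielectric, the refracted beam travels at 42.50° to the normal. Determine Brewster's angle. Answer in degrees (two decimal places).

At Brewster's angle the reflected and refracted rays are perpendicular, so θ_B + θ_t = 90°.
θ_B = 90° − 42.50° = 47.50°.

θ_B ≈ 47.50°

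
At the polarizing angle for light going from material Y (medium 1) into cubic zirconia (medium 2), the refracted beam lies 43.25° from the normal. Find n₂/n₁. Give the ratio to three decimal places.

n₂/n₁ ≈ 1.063

θ_B + θ_t = 90°, so θ_B = 90° − 43.25° = 46.75°.
Then n₂/n₁ = tan θ_B = tan 46.75° = 1.063.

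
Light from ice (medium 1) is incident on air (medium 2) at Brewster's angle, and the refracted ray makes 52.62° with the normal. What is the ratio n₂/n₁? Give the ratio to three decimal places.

n₂/n₁ ≈ 0.764

θ_B + θ_t = 90°, so θ_B = 90° − 52.62° = 37.38°.
tan θ_B = n₂/n₁, so n₂/n₁ = tan 37.38° = 0.764.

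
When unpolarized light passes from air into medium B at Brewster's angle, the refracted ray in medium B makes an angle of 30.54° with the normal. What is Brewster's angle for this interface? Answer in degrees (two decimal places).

At Brewster's angle the reflected and refracted rays are perpendicular, so θ_B + θ_t = 90°.
θ_B = 90° − 30.54° = 59.46°.

θ_B ≈ 59.46°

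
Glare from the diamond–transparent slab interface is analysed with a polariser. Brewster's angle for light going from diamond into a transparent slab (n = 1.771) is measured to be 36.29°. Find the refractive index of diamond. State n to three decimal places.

n ≈ 2.412

Full polarization of the reflected beam means tan θ_B = n₂/n₁, where n₁ is the incident medium (diamond).
n₁ = n₂ / tan θ_B = 1.771 / tan 36.29° = 2.412.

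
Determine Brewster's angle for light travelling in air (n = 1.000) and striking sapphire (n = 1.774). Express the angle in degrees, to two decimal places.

At Brewster's angle the reflected and refracted rays are perpendicular, which with Snell's law gives tan θ_B = n₂/n₁.
Here n₂/n₁ = 1.774/1.000 = 1.7740, and Brewster's law gives tan θ_B = n₂/n₁.
So θ_B = arctan 1.7740 = 60.59°.

θ_B ≈ 60.59°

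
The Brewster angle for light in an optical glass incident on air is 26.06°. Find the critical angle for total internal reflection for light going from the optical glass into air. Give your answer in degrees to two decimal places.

tan θ_B = n₂/n₁ = tan 26.06° = 0.4890.
Total internal reflection: sin θ_c = n₂/n₁ = 0.4890.
θ_c = arcsin(0.4890) = 29.28°.

θ_c ≈ 29.28°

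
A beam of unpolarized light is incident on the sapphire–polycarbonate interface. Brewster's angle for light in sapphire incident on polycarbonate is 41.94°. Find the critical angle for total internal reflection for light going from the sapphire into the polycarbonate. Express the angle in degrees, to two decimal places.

θ_c ≈ 63.96°

tan θ_B = n₂/n₁ = tan 41.94° = 0.8985.
Total internal reflection: sin θ_c = n₂/n₁ = 0.8985.
θ_c = arcsin(0.8985) = 63.96°.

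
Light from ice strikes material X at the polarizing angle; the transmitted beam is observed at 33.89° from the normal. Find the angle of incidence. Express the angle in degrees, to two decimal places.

θ_B ≈ 56.11°

At Brewster's angle the reflected and refracted rays are perpendicular, so θ_B + θ_t = 90°.
θ_B = 90° − 33.89° = 56.11°.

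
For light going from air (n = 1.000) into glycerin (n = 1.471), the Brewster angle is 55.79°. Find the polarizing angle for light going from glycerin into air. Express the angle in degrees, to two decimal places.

θ_B' ≈ 34.21°

The two Brewster angles are complementary: θ_B' = 90° − θ_B = 90° − 55.79° = 34.21°.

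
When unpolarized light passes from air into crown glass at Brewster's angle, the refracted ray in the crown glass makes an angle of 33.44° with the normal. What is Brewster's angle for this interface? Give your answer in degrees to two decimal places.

Brewster's condition makes the reflected and refracted beams perpendicular: θ_B + θ_t = 90°.
θ_B = 90° − 33.44° = 56.56°.

θ_B ≈ 56.56°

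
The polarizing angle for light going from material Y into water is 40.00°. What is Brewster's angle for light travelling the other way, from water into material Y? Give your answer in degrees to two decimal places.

tan θ_B' = n₁/n₂ = 1/tan θ_B, so θ_B' = 90° − θ_B.
θ_B' = 90° − 40.00° = 50.00°.

θ_B' ≈ 50.00°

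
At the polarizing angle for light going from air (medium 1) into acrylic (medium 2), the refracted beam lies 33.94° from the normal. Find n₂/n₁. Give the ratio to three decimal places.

n₂/n₁ ≈ 1.486

At Brewster incidence θ_B = 90° − θ_t = 90° − 33.94° = 56.06°.
tan θ_B = n₂/n₁, so n₂/n₁ = tan 56.06° = 1.486.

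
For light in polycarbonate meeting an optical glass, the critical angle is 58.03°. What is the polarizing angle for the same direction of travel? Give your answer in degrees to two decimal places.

θ_B ≈ 40.31°

n₂/n₁ = sin θ_c = sin 58.03° = 0.8483.
tan θ_B equals the same ratio, so θ_B = arctan(0.8483) = 40.31°.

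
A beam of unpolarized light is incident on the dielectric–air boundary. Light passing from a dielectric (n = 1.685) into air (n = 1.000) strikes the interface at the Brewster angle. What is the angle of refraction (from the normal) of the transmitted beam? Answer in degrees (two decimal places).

First find Brewster's angle: tan θ_B = 1.000/1.685 = 0.5935, giving θ_B = 30.69°.
Since θ_B + θ_t = 90° at Brewster incidence, θ_t = 90° − 30.69° = 59.31°.

θ_t ≈ 59.31°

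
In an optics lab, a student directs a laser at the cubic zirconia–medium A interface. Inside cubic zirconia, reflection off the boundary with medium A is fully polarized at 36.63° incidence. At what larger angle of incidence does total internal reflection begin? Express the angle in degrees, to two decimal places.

θ_c ≈ 48.03°

From Brewster, n₂/n₁ = tan θ_B = tan 36.63° = 0.7435.
Then sin θ_c = n₂/n₁ = 0.7435, so θ_c = arcsin 0.7435 = 48.03°.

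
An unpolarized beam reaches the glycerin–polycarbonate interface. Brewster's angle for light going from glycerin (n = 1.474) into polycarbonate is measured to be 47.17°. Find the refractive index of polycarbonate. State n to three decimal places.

n ≈ 1.590

Brewster's law: tan θ_B = n₂/n₁ (light incident in glycerin, refracted into polycarbonate).
n₂ = n₁ tan θ_B = 1.474 × tan 47.17° = 1.590.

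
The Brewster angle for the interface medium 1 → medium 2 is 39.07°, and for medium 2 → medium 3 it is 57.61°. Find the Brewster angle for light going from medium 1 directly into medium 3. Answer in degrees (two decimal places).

θ_B ≈ 51.99°

tan θ_B(1→2) = n₂/n₁ = tan 39.07° = 0.8118.
tan θ_B(2→3) = n₃/n₂ = tan 57.61° = 1.5764.
n₃/n₁ = 1.2797. Then tan θ_B(1→3) = n₃/n₁, so θ_B(1→3) = arctan(1.2797) = 51.99°.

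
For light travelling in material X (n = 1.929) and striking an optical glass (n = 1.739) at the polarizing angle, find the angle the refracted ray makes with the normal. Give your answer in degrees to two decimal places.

θ_t ≈ 47.97°

θ_B = arctan(n₂/n₁) = arctan(1.739/1.929) = 42.03°.
The refracted ray is perpendicular to the reflected ray, so θ_t = 90° − θ_B = 47.97°.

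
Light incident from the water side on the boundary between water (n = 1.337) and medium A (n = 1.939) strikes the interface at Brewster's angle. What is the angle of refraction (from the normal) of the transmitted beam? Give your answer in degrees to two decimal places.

First find Brewster's angle: tan θ_B = 1.939/1.337 = 1.4503, giving θ_B = 55.41°.
The refracted ray is perpendicular to the reflected ray, so θ_t = 90° − θ_B = 34.59°.

θ_t ≈ 34.59°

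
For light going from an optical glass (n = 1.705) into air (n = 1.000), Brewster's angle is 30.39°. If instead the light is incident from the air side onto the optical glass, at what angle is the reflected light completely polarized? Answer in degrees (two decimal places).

θ_B' ≈ 59.61°

tan θ_B' = n₁/n₂ = 1/tan θ_B, so θ_B' = 90° − θ_B.
θ_B' = 90° − 30.39° = 59.61°.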